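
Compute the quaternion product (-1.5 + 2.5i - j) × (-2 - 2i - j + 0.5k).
7 - 2.5i + 2.25j - 5.25k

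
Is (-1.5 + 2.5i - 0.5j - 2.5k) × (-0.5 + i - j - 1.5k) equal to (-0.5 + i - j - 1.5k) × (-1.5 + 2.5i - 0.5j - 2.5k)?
No: pq = -6 - 4.5i + 3j + 1.5k ≠ -6 - i + 0.5j + 5.5k = qp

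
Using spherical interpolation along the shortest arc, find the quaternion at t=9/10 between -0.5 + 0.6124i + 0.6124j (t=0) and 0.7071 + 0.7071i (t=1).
0.6164 + 0.7822i + 0.0913j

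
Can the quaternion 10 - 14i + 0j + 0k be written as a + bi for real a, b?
Yes. The quaternion 10 - 14i has j- and k-coefficients y = z = 0, so it lies in the complex subalgebra spanned by 1 and i.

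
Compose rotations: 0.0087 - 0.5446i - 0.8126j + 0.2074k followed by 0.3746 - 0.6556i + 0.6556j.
0.179 - 0.0737i - 0.1627j + 0.9675k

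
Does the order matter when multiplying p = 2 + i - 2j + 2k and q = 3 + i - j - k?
Yes: pq = 5 + 9i - 5j + 5k ≠ 5 + i - 11j + 3k = qp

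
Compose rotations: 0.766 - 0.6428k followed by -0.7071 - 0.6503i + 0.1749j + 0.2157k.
-0.403 - 0.6106i - 0.284j + 0.6198k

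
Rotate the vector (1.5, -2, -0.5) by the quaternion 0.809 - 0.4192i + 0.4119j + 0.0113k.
(1.389, -2.131, 0.169)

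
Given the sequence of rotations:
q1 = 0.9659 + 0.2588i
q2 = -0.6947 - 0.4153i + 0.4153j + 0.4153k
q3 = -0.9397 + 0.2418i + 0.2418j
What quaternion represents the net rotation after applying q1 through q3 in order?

q2 · q1 = -0.5635 - 0.5809i + 0.5086j + 0.2937k
q3 · q2 · q1 = 0.547 + 0.4806i - 0.6852j - 0.0125k
0.547 + 0.4806i - 0.6852j - 0.0125k


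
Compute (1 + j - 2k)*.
1 - j + 2k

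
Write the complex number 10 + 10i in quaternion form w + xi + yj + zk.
10 + 10i + 0j + 0k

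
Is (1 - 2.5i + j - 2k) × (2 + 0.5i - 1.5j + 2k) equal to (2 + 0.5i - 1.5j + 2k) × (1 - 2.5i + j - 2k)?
No: pq = 8.75 - 5.5i + 4.5j + 1.25k ≠ 8.75 - 3.5i - 3.5j - 5.25k = qp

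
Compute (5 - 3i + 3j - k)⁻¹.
0.1136 + 0.0682i - 0.0682j + 0.0227k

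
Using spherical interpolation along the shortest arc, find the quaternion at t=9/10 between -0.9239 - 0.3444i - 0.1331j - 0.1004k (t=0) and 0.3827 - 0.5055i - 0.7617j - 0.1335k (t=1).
-0.5136 + 0.4431i + 0.7257j + 0.1156k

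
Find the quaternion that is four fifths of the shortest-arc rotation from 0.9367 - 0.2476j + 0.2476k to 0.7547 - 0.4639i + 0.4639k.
0.8163 - 0.3796i - 0.0526j + 0.4321k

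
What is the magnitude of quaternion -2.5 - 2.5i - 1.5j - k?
3.969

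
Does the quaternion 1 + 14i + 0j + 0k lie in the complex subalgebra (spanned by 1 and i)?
Yes. The quaternion 1 + 14i has j- and k-coefficients y = z = 0, so it lies in the complex subalgebra spanned by 1 and i.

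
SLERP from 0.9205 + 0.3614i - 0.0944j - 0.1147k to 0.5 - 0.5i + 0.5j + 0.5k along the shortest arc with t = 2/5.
0.9631 + 0.0037i + 0.1977j + 0.1824k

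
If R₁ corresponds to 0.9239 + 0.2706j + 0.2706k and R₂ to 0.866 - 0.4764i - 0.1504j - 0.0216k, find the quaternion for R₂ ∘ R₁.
0.8466 - 0.475i + 0.2243j + 0.0855k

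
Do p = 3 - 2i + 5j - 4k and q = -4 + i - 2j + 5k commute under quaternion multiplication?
No: pq = 20 + 28i - 20j + 30k ≠ 20 - 6i - 32j + 32k = qp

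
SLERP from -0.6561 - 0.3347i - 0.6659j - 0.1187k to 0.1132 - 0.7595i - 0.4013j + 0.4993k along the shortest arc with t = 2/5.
-0.405 - 0.6073i - 0.6641j + 0.1615k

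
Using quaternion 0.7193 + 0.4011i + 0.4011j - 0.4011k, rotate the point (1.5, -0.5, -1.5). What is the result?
(-0.298, 0.787, -2.011)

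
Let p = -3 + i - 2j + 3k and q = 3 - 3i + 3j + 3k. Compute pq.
-9 - 3i - 27j - 3k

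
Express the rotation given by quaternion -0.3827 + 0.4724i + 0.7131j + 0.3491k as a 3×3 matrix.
[[-0.2608, 0.9409, -0.216], [0.4065, 0.3099, 0.8595], [0.8756, 0.1363, -0.4633]]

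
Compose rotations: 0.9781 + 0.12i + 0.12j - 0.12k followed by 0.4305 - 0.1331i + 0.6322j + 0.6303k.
0.4368 - 0.23i + 0.7297j + 0.473k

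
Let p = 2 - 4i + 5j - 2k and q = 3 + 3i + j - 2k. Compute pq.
9 - 14i + 3j - 29k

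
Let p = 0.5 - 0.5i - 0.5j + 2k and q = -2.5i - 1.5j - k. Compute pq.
2.25i - 6.25j - k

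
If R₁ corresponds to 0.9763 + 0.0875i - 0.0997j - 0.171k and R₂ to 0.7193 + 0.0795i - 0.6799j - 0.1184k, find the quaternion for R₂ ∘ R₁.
0.6073 + 0.245i - 0.7323j - 0.187k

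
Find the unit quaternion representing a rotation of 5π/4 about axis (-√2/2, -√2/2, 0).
-0.3827 - 0.6533i - 0.6533j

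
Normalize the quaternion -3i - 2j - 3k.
-0.6396i - 0.4264j - 0.6396k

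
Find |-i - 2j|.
√5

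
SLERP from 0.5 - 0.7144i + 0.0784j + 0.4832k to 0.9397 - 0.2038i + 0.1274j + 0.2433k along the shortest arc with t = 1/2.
0.7711 - 0.4918i + 0.1102j + 0.3891k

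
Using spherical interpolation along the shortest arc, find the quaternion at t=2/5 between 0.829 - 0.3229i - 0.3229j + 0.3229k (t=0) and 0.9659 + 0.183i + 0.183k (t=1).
0.9299 - 0.125i - 0.2026j + 0.2803k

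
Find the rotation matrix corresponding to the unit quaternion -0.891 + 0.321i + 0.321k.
[[0.7939, 0.572, 0.2061], [-0.572, 0.5878, 0.572], [0.2061, -0.572, 0.7939]]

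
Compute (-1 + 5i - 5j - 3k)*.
-1 - 5i + 5j + 3k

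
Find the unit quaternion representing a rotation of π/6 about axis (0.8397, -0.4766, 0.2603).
0.9659 + 0.2173i - 0.1234j + 0.0674k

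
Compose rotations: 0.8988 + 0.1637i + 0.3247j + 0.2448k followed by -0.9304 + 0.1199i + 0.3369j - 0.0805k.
-0.9456 + 0.0641i - 0.0418j - 0.3163k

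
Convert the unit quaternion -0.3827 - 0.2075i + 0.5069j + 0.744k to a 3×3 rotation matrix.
[[-0.621, 0.3591, -0.6967], [-0.7798, -0.1932, 0.5954], [0.0792, 0.9131, 0.4]]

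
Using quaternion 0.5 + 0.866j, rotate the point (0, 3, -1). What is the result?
(-0.866, 3, 0.5)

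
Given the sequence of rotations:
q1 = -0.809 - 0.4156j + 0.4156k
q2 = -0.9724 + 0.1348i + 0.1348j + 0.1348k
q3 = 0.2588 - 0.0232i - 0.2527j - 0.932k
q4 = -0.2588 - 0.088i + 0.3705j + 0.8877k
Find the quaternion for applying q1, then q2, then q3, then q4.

q2 · q1 = 0.7867 + 0.003i + 0.2391j - 0.5692k
q3 · q2 · q1 = -0.2664 + 0.3492i - 0.1529j - 0.8853k
q4 · q3 · q2 · q1 = 0.9422 - 0.2592i + 0.1729j - 0.1233k
0.9422 - 0.2592i + 0.1729j - 0.1233k


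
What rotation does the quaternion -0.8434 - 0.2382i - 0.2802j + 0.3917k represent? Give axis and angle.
axis = (-0.4433, -0.5215, 0.729), θ = 295°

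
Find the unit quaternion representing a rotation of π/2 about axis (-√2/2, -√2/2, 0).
0.7071 - 0.5i - 0.5j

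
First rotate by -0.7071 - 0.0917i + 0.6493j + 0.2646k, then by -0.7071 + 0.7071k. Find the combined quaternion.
0.3129 - 0.3943i - 0.524j - 0.6871k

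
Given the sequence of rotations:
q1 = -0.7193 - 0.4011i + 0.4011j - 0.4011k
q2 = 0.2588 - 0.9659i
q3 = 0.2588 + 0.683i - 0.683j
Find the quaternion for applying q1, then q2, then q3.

q2 · q1 = -0.5736 + 0.591i - 0.2836j - 0.4912k
q3 · q2 · q1 = -0.7458 + 0.0967i + 0.6539j + 0.0828k
-0.7458 + 0.0967i + 0.6539j + 0.0828k


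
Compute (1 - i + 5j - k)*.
1 + i - 5j + k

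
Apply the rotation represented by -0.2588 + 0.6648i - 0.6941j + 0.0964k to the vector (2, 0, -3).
(-1.427, -2.576, 2.08)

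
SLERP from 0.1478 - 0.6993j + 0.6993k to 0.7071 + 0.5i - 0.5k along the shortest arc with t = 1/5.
-0.0579 - 0.1349i - 0.6287j + 0.7636k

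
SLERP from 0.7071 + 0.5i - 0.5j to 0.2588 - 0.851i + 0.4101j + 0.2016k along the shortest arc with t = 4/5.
-0.0504 + 0.8595i - 0.4778j - 0.1745k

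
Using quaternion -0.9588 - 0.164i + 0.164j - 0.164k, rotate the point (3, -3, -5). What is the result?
(5.086, -0.054, -4.139)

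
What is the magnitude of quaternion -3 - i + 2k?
√14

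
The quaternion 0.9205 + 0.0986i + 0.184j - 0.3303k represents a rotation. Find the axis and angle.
axis = (0.2523, 0.4709, -0.8453), θ = 46°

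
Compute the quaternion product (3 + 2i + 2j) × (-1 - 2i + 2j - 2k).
-3 - 12i + 8j + 2k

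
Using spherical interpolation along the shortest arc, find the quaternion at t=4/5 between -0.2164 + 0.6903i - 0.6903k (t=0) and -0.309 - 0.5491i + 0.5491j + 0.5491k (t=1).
0.2093 + 0.6111i - 0.4575j - 0.6111k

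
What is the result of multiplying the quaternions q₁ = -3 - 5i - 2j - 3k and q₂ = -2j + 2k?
2 - 10i + 16j + 4k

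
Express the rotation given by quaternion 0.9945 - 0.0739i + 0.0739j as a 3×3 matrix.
[[0.9891, -0.0109, 0.147], [-0.0109, 0.9891, 0.147], [-0.147, -0.147, 0.9782]]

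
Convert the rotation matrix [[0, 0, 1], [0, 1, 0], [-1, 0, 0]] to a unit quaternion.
0.7071 + 0.7071j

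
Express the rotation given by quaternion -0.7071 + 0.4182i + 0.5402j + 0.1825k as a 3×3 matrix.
[[0.3498, 0.7099, -0.6113], [0.1937, 0.5836, 0.7886], [0.9166, -0.3942, 0.0666]]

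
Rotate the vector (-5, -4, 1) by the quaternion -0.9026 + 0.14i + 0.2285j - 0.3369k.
(-1.673, -6.197, 0.892)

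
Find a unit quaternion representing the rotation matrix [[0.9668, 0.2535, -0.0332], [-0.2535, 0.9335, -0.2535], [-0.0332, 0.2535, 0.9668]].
0.9832 + 0.1289i - 0.1289k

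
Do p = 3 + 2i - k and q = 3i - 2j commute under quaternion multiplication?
No: pq = -6 + 7i - 9j - 4k ≠ -6 + 11i - 3j + 4k = qp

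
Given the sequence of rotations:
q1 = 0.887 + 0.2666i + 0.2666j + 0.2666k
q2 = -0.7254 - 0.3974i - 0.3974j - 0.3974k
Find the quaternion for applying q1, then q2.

q2 · q1 = -0.3256 - 0.5459i - 0.5459j - 0.5459k
-0.3256 - 0.5459i - 0.5459j - 0.5459k


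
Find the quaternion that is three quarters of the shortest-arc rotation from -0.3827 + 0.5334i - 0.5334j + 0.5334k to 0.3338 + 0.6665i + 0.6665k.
0.1576 + 0.6897i - 0.1542j + 0.6897k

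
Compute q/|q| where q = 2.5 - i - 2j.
0.7454 - 0.2981i - 0.5963j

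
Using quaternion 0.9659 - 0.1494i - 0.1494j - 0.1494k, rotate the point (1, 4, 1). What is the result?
(2, 3.732, 0.268)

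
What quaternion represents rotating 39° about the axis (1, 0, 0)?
0.9426 + 0.3338i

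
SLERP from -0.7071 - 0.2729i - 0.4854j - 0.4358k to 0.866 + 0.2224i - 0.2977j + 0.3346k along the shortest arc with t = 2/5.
-0.8403 - 0.2749i - 0.1827j - 0.4299k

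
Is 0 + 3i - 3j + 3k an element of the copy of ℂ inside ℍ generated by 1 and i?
No. The quaternion 3i - 3j + 3k has j-coefficient y = -3 and k-coefficient z = 3, not both zero, so it does not lie in the complex subalgebra spanned by 1 and i.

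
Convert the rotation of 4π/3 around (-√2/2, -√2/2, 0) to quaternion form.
-0.5 - 0.6124i - 0.6124j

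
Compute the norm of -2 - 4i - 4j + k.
√37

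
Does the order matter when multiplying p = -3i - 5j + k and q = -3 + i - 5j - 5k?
Yes: pq = -17 + 39i + j + 17k ≠ -17 - 21i + 29j - 23k = qp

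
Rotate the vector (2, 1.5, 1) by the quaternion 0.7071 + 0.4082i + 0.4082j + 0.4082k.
(1.211, 2.077, 1.211)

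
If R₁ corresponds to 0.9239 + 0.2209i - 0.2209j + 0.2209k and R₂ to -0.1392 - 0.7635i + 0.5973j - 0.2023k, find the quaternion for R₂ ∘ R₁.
0.2167 - 0.6489i + 0.7066j - 0.1809k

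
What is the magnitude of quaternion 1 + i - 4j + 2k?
√22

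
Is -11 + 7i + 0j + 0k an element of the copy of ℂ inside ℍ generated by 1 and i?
Yes. The quaternion -11 + 7i has j- and k-coefficients y = z = 0, so it lies in the complex subalgebra spanned by 1 and i.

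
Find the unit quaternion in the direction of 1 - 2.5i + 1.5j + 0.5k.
0.3203 - 0.8006i + 0.4804j + 0.1601k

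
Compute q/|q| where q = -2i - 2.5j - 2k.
-0.5298i - 0.6623j - 0.5298k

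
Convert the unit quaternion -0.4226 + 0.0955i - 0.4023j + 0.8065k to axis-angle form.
axis = (0.1054, -0.4439, 0.8899), θ = 230°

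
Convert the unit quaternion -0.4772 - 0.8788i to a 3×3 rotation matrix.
[[1, 0, 0], [0, -0.5446, -0.8387], [0, 0.8387, -0.5446]]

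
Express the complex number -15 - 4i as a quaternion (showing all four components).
-15 - 4i + 0j + 0k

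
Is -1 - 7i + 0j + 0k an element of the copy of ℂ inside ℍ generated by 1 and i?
Yes. The quaternion -1 - 7i has j- and k-coefficients y = z = 0, so it lies in the complex subalgebra spanned by 1 and i.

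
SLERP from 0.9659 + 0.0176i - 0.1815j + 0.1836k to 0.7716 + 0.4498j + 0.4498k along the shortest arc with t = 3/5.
0.9074 + 0.0076i + 0.2077j + 0.3652k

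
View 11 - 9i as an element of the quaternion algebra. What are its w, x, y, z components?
11 - 9i + 0j + 0k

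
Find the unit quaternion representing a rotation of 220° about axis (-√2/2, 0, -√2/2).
-0.342 - 0.6645i - 0.6645k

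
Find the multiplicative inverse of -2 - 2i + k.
-0.2222 + 0.2222i - 0.1111k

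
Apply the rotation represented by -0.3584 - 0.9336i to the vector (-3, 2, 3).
(-3, -3.494, -0.891)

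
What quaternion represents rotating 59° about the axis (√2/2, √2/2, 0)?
0.8704 + 0.3482i + 0.3482j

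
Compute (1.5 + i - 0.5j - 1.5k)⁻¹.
0.2609 - 0.1739i + 0.087j + 0.2609k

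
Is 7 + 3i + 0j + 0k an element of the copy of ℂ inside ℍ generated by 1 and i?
Yes. The quaternion 7 + 3i has j- and k-coefficients y = z = 0, so it lies in the complex subalgebra spanned by 1 and i.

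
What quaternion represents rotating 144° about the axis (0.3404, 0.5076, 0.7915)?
0.309 + 0.3237i + 0.4828j + 0.7528k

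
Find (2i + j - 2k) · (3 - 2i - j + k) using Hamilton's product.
7 + 5i + 5j - 6k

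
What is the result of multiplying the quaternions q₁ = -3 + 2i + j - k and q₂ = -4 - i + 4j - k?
9 - 2i - 13j + 16k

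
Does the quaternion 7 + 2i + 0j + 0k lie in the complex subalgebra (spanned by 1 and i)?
Yes. The quaternion 7 + 2i has j- and k-coefficients y = z = 0, so it lies in the complex subalgebra spanned by 1 and i.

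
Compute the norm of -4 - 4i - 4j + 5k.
√73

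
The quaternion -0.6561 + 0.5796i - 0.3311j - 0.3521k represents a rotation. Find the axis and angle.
axis = (0.768, -0.4387, -0.4666), θ = 262°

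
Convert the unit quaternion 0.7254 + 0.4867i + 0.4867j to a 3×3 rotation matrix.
[[0.5262, 0.4738, 0.7061], [0.4738, 0.5262, -0.7061], [-0.7061, 0.7061, 0.0525]]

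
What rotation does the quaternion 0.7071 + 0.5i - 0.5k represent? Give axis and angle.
axis = (√2/2, 0, -√2/2), θ = π/2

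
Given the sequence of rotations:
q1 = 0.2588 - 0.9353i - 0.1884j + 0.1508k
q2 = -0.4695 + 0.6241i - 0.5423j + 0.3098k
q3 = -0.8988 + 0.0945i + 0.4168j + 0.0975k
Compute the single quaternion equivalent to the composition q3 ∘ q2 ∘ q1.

q2 · q1 = 0.3133 + 0.5772i - 0.4358j - 0.6154k
q3 · q2 · q1 = -0.0945 - 0.7032i + 0.6367j + 0.3019k
-0.0945 - 0.7032i + 0.6367j + 0.3019k


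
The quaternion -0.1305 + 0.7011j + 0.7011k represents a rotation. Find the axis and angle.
axis = (0, √2/2, √2/2), θ = 195°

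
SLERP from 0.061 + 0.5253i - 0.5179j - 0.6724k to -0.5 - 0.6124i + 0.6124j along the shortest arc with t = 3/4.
0.4125 + 0.6313i - 0.6292j - 0.1881k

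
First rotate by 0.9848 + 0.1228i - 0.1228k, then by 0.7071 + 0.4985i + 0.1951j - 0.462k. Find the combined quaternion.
0.5784 + 0.5538i + 0.1966j - 0.5658k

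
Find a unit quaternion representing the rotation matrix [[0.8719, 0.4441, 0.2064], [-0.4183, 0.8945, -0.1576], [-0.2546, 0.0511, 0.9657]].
0.9659 + 0.054i + 0.1193j - 0.2232k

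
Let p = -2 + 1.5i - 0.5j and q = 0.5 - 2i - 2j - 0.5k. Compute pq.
1 + 5i + 4.5j - 3k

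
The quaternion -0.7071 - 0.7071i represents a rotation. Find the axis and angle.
axis = (-1, 0, 0), θ = 3π/2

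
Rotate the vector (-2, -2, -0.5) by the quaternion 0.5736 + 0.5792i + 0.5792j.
(-2.332, -1.668, 0.171)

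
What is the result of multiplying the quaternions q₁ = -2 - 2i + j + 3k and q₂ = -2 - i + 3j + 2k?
-7 - i - 7j - 15k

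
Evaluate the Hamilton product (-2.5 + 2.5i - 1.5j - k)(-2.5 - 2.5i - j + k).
12 - 2.5i + 6.25j - 6.25k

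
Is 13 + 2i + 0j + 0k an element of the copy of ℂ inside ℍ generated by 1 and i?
Yes. The quaternion 13 + 2i has j- and k-coefficients y = z = 0, so it lies in the complex subalgebra spanned by 1 and i.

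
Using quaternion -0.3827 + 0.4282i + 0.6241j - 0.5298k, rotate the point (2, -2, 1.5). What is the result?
(-2.336, 1.236, 1.807)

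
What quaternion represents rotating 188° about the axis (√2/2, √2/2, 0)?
-0.0698 + 0.7054i + 0.7054j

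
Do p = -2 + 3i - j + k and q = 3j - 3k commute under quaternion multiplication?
No: pq = 6 + 3j + 15k ≠ 6 - 15j - 3k = qp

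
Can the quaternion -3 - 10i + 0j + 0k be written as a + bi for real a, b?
Yes. The quaternion -3 - 10i has j- and k-coefficients y = z = 0, so it lies in the complex subalgebra spanned by 1 and i.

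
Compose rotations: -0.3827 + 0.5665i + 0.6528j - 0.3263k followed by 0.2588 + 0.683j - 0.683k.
-0.7678 + 0.3696i - 0.4794j - 0.21k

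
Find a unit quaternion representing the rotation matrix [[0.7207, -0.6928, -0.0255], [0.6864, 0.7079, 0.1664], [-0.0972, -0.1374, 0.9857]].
0.9239 - 0.0822i + 0.0194j + 0.3732k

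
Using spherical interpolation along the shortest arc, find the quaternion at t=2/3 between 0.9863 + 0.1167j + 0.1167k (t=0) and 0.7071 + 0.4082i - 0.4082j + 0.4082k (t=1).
0.8633 + 0.2893i - 0.2464j + 0.3321k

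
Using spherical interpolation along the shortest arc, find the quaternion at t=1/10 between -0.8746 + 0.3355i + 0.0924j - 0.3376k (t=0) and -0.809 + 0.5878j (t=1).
-0.8879 + 0.3069i + 0.1484j - 0.3088k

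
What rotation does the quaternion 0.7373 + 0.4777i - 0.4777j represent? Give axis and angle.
axis = (√2/2, -√2/2, 0), θ = 85°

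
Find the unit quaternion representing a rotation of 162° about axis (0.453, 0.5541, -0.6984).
0.1564 + 0.4474i + 0.5473j - 0.6898k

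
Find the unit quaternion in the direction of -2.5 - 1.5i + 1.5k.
-0.7625 - 0.4575i + 0.4575k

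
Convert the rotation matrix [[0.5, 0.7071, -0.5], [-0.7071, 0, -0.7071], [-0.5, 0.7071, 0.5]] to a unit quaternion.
0.7071 + 0.5i - 0.5k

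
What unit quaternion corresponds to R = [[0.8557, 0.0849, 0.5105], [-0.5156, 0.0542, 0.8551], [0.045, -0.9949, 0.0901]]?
0.7071 - 0.6541i + 0.1646j - 0.2123k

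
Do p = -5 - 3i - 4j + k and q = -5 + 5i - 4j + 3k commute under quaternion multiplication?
No: pq = 21 - 18i + 54j + 12k ≠ 21 - 2i + 26j - 52k = qp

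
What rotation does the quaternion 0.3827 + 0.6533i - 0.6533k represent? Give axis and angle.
axis = (√2/2, 0, -√2/2), θ = 3π/4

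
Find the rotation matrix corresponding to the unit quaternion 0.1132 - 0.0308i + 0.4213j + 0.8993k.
[[-0.9725, -0.2296, 0.04], [0.1776, -0.6194, 0.7647], [-0.1508, 0.7508, 0.6431]]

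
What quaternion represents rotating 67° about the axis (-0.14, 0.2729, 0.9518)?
0.8339 - 0.0773i + 0.1506j + 0.5253k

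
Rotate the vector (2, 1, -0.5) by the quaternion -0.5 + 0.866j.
(-0.567, 1, 1.982)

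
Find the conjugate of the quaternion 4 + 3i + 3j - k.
4 - 3i - 3j + k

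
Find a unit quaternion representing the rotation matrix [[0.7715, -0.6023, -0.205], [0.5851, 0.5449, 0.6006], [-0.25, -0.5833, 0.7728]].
0.8788 - 0.3368i + 0.0128j + 0.3378k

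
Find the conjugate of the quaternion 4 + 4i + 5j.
4 - 4i - 5j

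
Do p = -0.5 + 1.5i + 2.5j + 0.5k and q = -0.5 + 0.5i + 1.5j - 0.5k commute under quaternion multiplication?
No: pq = -4 - 3i - j + k ≠ -4 + i - 3j - k = qp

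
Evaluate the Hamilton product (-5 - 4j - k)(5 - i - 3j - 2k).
-39 + 10i - 4j + k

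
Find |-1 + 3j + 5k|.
√35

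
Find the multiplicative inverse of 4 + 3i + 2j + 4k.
0.0889 - 0.0667i - 0.0444j - 0.0889k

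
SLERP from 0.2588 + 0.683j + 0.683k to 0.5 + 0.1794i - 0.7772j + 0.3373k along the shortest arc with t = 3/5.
-0.2382 - 0.1355i + 0.955j + 0.1132k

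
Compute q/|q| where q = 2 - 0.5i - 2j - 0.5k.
0.686 - 0.1715i - 0.686j - 0.1715k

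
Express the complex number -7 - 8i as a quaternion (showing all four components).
-7 - 8i + 0j + 0k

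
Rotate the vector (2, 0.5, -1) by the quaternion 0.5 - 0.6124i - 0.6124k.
(0.056, -2.087, 0.944)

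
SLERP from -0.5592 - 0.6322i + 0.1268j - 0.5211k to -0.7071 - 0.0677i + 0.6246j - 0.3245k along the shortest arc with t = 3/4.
-0.713 - 0.2291i + 0.5278j - 0.4007k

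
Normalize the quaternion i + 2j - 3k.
0.2673i + 0.5345j - 0.8018k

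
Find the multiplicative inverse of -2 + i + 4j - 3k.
-0.0667 - 0.0333i - 0.1333j + 0.1k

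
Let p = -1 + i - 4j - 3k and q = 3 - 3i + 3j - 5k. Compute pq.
-3 + 35i - j - 13k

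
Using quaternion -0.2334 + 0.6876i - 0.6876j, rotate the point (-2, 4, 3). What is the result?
(-2.928, 3.072, -3.315)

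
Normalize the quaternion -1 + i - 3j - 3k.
-0.2236 + 0.2236i - 0.6708j - 0.6708k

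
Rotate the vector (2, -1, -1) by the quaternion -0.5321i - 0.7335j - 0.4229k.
(-2.098, 0.865, 0.922)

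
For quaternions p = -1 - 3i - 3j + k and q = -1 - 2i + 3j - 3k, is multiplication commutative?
No: pq = 7 + 11i - 11j - 13k ≠ 7 - i + 11j + 17k = qp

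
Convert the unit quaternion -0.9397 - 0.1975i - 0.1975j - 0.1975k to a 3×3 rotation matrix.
[[0.844, -0.2932, 0.4492], [0.4492, 0.844, -0.2932], [-0.2932, 0.4492, 0.844]]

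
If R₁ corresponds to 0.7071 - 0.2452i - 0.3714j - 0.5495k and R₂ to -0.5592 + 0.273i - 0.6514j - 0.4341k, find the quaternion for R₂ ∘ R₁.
-0.8089 + 0.5269i + 0.0035j - 0.2608k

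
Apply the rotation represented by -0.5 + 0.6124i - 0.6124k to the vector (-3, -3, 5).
(-2.663, 2.725, 5.337)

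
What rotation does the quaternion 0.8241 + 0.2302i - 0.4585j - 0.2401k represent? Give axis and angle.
axis = (0.4064, -0.8094, -0.4239), θ = 69°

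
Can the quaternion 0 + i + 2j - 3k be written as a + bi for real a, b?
No. The quaternion i + 2j - 3k has j-coefficient y = 2 and k-coefficient z = -3, not both zero, so it does not lie in the complex subalgebra spanned by 1 and i.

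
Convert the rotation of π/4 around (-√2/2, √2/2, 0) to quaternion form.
0.9239 - 0.2706i + 0.2706j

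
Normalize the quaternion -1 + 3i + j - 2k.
-0.2582 + 0.7746i + 0.2582j - 0.5164k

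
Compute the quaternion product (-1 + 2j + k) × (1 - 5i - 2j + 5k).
-2 + 17i - j + 6k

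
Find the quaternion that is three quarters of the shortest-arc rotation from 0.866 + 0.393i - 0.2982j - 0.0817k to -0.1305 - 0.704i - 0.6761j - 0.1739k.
0.4155 + 0.7555i + 0.491j + 0.1245k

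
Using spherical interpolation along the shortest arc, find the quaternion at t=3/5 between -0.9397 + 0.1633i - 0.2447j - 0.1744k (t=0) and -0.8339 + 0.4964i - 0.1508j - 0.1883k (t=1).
-0.8905 + 0.3687i - 0.1915j - 0.1857k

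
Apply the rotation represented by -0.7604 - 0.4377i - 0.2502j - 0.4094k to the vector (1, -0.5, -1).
(0.002, 1.162, -0.949)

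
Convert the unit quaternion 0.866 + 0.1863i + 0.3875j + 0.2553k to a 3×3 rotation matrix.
[[0.5693, -0.2978, 0.7663], [0.5866, 0.8002, -0.1248], [-0.576, 0.5205, 0.6303]]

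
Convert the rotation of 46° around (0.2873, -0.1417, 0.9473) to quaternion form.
0.9205 + 0.1123i - 0.0554j + 0.3701k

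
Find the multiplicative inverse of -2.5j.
0.4j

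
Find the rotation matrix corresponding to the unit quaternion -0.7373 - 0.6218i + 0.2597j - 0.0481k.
[[0.8605, -0.3939, -0.3231], [-0.252, 0.2221, -0.9419], [0.4428, 0.8919, 0.0918]]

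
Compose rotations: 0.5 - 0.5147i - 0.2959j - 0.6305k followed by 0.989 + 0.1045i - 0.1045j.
0.5174 - 0.3909i - 0.279j - 0.7083k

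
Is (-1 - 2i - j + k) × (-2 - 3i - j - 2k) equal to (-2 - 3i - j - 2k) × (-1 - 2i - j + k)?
No: pq = -3 + 10i - 4j - k ≠ -3 + 4i + 10j + k = qp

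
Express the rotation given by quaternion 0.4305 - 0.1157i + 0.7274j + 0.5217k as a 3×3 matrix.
[[-0.6026, -0.6175, 0.5056], [0.2809, 0.4289, 0.8586], [-0.747, 0.6594, -0.085]]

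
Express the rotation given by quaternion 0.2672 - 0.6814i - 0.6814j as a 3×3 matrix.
[[0.0714, 0.9286, -0.3641], [0.9286, 0.0714, 0.3641], [0.3641, -0.3641, -0.8572]]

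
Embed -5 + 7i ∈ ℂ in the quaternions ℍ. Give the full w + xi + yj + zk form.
-5 + 7i + 0j + 0k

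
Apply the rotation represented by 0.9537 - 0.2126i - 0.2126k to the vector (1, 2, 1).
(1.811, 1.638, 0.189)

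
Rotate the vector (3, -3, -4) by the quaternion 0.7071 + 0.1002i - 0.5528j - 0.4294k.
(2.042, -5.32, -1.237)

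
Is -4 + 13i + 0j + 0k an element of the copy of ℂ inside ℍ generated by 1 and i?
Yes. The quaternion -4 + 13i has j- and k-coefficients y = z = 0, so it lies in the complex subalgebra spanned by 1 and i.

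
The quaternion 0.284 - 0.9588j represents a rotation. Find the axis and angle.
axis = (0, -1, 0), θ = 147°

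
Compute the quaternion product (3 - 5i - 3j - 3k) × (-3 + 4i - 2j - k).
2 + 24i - 14j + 28k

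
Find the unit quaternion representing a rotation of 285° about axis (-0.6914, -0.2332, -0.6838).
-0.7934 - 0.4209i - 0.142j - 0.4163k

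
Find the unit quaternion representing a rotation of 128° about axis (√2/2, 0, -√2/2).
0.4384 + 0.6355i - 0.6355k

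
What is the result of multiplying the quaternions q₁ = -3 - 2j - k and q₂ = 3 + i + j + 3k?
-4 - 8i - 10j - 10k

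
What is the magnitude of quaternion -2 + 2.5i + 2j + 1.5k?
4.062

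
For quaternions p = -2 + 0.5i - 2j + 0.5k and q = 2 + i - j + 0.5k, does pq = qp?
No: pq = -6.75 - 1.5i - 1.75j + 1.5k ≠ -6.75 - 0.5i - 2.25j - 1.5k = qp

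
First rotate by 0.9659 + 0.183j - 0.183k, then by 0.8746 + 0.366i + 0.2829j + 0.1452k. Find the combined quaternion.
0.8196 + 0.2752i + 0.5003j + 0.0472k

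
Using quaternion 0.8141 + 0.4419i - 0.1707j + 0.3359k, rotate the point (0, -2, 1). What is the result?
(1.414, -1.602, -0.658)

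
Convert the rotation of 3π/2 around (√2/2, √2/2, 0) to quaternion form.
-0.7071 + 0.5i + 0.5j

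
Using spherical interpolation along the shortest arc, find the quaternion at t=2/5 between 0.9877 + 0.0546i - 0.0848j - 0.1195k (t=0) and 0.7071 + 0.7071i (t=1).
0.9355 + 0.3408i - 0.054j - 0.0762k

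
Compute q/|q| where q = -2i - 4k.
-0.4472i - 0.8944k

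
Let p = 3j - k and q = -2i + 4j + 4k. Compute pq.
-8 + 16i + 2j + 6k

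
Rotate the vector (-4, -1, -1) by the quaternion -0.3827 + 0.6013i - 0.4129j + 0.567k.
(-1, 4.096, -0.471)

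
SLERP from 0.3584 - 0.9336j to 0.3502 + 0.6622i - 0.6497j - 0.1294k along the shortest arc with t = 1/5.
0.3736 + 0.1452i - 0.9157j - 0.0284k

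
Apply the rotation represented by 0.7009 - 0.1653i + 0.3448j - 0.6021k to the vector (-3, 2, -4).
(-1.381, 4.049, -3.271)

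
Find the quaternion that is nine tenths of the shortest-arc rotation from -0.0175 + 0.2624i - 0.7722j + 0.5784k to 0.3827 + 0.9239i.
0.3646 + 0.9218i - 0.1056j + 0.0791k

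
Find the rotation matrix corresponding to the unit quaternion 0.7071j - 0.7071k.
[[-1, 0, 0], [0, 0, -1], [0, -1, 0]]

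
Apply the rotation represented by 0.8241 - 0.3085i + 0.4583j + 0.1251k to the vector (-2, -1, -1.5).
(-1.626, -1.56, 1.475)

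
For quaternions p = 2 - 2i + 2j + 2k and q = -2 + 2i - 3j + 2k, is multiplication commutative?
No: pq = 2 + 18i - 2j + 2k ≠ 2 - 2i - 18j - 2k = qp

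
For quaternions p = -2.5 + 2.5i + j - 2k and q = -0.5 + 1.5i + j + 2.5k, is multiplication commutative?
No: pq = 1.5 - 0.5i - 12.25j - 4.25k ≠ 1.5 - 9.5i + 6.25j - 6.25k = qp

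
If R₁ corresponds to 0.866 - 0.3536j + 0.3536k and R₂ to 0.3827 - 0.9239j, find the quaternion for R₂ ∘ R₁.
0.0047 - 0.3267i - 0.9354j + 0.1353k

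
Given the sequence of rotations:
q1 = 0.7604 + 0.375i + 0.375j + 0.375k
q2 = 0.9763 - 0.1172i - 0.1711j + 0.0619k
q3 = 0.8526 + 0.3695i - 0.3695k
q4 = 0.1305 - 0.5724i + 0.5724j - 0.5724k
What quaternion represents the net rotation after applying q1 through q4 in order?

q2 · q1 = 0.8273 + 0.1896i + 0.3032j + 0.4334k
q3 · q2 · q1 = 0.7954 + 0.5794i + 0.0283j + 0.1759k
q4 · q3 · q2 · q1 = 0.5199 - 0.2628i + 0.228j - 0.7802k
0.5199 - 0.2628i + 0.228j - 0.7802k


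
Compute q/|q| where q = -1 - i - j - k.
-0.5 - 0.5i - 0.5j - 0.5k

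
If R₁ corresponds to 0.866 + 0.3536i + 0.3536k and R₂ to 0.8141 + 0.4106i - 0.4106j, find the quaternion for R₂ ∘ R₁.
0.5598 + 0.4983i - 0.5008j + 0.4331k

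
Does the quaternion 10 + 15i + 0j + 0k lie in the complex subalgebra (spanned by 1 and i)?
Yes. The quaternion 10 + 15i has j- and k-coefficients y = z = 0, so it lies in the complex subalgebra spanned by 1 and i.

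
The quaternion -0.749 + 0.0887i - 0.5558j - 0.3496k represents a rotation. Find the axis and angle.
axis = (0.1339, -0.8389, -0.5276), θ = 277°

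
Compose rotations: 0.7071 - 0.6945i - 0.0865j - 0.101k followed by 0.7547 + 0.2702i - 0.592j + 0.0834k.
0.6785 - 0.2661i - 0.5145j - 0.4518k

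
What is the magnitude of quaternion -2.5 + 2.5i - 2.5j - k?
4.444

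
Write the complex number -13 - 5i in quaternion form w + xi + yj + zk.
-13 - 5i + 0j + 0k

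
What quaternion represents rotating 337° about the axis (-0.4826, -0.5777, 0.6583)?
-0.9799 - 0.0962i - 0.1152j + 0.1312k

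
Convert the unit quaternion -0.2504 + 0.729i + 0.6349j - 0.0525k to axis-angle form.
axis = (0.753, 0.6558, -0.0542), θ = 209°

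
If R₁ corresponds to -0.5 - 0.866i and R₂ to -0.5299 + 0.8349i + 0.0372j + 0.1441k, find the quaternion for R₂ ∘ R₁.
0.988 + 0.0414i - 0.1434j - 0.0398k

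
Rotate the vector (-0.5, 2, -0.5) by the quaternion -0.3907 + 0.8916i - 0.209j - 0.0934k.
(-1.337, -1.433, -0.812)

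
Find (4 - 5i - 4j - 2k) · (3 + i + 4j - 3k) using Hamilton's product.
27 + 9i - 13j - 34k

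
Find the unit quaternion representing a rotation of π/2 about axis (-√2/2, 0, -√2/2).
0.7071 - 0.5i - 0.5k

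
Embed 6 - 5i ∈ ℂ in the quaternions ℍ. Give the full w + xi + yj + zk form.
6 - 5i + 0j + 0k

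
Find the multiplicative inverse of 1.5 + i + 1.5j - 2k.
0.1579 - 0.1053i - 0.1579j + 0.2105k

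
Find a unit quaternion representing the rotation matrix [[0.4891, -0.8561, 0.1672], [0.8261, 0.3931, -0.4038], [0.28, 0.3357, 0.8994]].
0.8339 + 0.2217i - 0.0338j + 0.5043k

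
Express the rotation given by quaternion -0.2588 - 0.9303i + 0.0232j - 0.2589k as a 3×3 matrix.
[[0.8649, -0.1772, 0.4697], [0.0908, -0.865, -0.4935], [0.4937, 0.4695, -0.732]]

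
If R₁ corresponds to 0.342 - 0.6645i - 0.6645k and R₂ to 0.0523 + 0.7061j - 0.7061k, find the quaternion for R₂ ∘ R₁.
-0.4513 - 0.504i + 0.7107j + 0.193k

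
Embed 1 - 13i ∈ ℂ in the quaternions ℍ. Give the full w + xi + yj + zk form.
1 - 13i + 0j + 0k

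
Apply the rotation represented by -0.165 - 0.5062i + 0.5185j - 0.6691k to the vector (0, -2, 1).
(1.998, -0.045, 1.003)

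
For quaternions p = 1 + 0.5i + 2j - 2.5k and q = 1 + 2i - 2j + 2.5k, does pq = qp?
No: pq = 10.25 + 2.5i - 6.25j - 5k ≠ 10.25 + 2.5i + 6.25j + 5k = qp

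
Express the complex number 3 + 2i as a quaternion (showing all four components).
3 + 2i + 0j + 0k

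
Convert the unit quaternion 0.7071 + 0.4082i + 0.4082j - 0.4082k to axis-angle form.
axis = (√3/3, √3/3, -√3/3), θ = π/2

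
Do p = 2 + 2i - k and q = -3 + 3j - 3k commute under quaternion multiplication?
No: pq = -9 - 3i + 12j + 3k ≠ -9 - 9i - 9k = qp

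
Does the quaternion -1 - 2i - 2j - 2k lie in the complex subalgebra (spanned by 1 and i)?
No. The quaternion -1 - 2i - 2j - 2k has j-coefficient y = -2 and k-coefficient z = -2, not both zero, so it does not lie in the complex subalgebra spanned by 1 and i.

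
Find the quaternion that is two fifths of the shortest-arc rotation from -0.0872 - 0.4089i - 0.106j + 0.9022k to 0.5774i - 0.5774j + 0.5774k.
-0.062 - 0.0028i - 0.3634j + 0.9296k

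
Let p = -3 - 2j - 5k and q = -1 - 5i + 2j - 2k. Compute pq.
-3 + 29i + 21j + k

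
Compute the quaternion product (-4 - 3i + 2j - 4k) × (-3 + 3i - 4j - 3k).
17 - 25i - 11j + 30k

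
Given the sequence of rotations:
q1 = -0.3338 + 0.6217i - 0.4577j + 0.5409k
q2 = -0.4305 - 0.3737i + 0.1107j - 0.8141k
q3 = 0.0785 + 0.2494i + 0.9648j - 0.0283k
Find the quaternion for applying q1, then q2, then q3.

q2 · q1 = 0.867 - 0.4556i - 0.1439j + 0.1411k
q3 · q2 · q1 = 0.3245 + 0.3125i + 0.8029j + 0.3902k
0.3245 + 0.3125i + 0.8029j + 0.3902k


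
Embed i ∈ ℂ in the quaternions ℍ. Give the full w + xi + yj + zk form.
0 + i + 0j + 0k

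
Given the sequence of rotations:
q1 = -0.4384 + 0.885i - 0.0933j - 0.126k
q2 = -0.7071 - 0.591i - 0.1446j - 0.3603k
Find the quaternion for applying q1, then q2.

q2 · q1 = 0.7741 - 0.3821i - 0.264j + 0.4302k
0.7741 - 0.3821i - 0.264j + 0.4302k


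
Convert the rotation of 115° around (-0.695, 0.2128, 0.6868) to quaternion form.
0.5373 - 0.5862i + 0.1795j + 0.5792k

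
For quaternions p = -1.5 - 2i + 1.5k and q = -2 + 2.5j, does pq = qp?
No: pq = 3 + 0.25i - 3.75j - 8k ≠ 3 + 7.75i - 3.75j + 2k = qp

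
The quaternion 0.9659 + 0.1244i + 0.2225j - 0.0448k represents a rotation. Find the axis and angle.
axis = (0.4806, 0.8597, -0.1731), θ = π/6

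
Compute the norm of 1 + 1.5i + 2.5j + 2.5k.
3.969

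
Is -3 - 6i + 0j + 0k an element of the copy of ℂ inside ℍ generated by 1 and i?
Yes. The quaternion -3 - 6i has j- and k-coefficients y = z = 0, so it lies in the complex subalgebra spanned by 1 and i.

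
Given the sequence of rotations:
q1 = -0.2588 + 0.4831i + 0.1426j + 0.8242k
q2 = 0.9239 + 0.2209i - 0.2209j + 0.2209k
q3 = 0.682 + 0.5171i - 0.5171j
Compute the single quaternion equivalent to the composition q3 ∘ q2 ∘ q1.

q2 · q1 = -0.4964 + 0.1756i + 0.1136j + 0.8425k
q3 · q2 · q1 = -0.3706 - 0.5726i - 0.1015j + 0.7241k
-0.3706 - 0.5726i - 0.1015j + 0.7241k


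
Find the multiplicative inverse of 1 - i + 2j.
0.1667 + 0.1667i - 0.3333j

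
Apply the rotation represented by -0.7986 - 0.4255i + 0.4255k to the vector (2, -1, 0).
(0.596, -1.635, -1.404)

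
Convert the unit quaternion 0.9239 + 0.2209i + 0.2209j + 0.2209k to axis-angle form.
axis = (√3/3, √3/3, √3/3), θ = π/4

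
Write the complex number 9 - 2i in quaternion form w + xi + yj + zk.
9 - 2i + 0j + 0k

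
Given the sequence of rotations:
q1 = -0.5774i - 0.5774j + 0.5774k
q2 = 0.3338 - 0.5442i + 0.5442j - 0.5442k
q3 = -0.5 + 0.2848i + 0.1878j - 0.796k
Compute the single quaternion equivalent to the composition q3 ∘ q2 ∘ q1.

q2 · q1 = 0.3142 - 0.1927i + 0.4357j + 0.8212k
q3 · q2 · q1 = 0.4696 + 0.6869i - 0.2393j - 0.5004k
0.4696 + 0.6869i - 0.2393j - 0.5004k


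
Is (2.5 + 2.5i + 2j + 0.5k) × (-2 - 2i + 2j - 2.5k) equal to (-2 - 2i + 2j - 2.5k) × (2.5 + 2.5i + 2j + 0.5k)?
No: pq = -2.75 - 16i + 6.25j + 1.75k ≠ -2.75 - 4i - 4.25j - 16.25k = qp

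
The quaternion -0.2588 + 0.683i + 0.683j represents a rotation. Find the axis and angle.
axis = (√2/2, √2/2, 0), θ = 7π/6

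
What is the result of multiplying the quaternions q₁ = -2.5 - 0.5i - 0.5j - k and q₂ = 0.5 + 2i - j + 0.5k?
-0.25 - 6.5i + 0.5j - 0.25k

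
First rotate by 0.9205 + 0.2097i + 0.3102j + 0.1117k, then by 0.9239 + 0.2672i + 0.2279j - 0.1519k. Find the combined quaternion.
0.7407 + 0.5123i + 0.4347j - 0.0015k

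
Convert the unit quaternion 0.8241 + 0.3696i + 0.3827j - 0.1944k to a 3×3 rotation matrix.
[[0.6315, 0.6033, 0.4871], [-0.0375, 0.6512, -0.758], [-0.7745, 0.4604, 0.4339]]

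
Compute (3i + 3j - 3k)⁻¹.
-0.1111i - 0.1111j + 0.1111k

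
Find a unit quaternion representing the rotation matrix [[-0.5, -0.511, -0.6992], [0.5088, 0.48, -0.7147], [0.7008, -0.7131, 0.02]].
-0.5 - 0.0008i + 0.7j - 0.5099k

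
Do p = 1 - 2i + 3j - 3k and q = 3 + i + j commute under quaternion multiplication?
No: pq = 2 - 2i + 7j - 14k ≠ 2 - 8i + 13j - 4k = qp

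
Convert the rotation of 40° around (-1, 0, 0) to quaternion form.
0.9397 - 0.342i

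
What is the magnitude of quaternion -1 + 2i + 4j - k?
√22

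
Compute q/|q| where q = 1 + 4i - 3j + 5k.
0.14 + 0.5601i - 0.4201j + 0.7001k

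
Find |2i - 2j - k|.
3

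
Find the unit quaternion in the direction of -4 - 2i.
-0.8944 - 0.4472i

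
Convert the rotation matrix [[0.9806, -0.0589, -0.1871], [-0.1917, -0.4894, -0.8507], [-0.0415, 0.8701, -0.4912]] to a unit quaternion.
0.5 + 0.8604i - 0.0728j - 0.0664k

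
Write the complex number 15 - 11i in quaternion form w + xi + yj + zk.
15 - 11i + 0j + 0k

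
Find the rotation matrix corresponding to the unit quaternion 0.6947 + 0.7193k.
[[-0.0348, -0.9994, 0], [0.9994, -0.0348, 0], [0, 0, 1]]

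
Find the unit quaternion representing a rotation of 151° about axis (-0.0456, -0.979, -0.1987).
0.2504 - 0.0441i - 0.9478j - 0.1924k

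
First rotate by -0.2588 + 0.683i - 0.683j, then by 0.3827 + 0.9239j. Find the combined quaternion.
0.532 + 0.2614i - 0.5005j - 0.631k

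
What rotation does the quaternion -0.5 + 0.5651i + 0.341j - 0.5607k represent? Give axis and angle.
axis = (0.6525, 0.3938, -0.6474), θ = 4π/3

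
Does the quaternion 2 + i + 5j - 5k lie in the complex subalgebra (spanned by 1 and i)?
No. The quaternion 2 + i + 5j - 5k has j-coefficient y = 5 and k-coefficient z = -5, not both zero, so it does not lie in the complex subalgebra spanned by 1 and i.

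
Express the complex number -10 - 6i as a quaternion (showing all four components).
-10 - 6i + 0j + 0k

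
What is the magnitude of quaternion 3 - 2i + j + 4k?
√30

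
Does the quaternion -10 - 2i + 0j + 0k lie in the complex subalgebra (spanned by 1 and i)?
Yes. The quaternion -10 - 2i has j- and k-coefficients y = z = 0, so it lies in the complex subalgebra spanned by 1 and i.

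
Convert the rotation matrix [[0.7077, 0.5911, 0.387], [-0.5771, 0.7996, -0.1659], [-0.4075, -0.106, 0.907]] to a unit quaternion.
0.9239 + 0.0162i + 0.215j - 0.3161k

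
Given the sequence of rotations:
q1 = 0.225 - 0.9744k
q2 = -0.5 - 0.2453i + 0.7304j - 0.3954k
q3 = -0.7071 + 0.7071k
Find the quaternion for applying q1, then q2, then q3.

q2 · q1 = -0.4978 - 0.7669i - 0.0747j + 0.3982k
q3 · q2 · q1 = 0.0704 + 0.5951i - 0.4895j - 0.6336k
0.0704 + 0.5951i - 0.4895j - 0.6336k


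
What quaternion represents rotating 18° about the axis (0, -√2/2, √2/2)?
0.9877 - 0.1106j + 0.1106k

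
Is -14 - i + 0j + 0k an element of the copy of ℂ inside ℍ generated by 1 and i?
Yes. The quaternion -14 - i has j- and k-coefficients y = z = 0, so it lies in the complex subalgebra spanned by 1 and i.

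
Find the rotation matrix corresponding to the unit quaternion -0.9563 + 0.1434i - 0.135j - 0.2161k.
[[0.8702, -0.452, 0.1962], [0.3746, 0.8655, 0.3326], [-0.3202, -0.2159, 0.9224]]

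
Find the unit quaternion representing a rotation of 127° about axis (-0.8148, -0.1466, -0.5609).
0.4462 - 0.7292i - 0.1312j - 0.502k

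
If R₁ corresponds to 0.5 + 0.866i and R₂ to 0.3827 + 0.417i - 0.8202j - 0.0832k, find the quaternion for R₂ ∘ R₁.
-0.1698 + 0.5399i - 0.4822j + 0.6687k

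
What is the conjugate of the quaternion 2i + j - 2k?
-2i - j + 2k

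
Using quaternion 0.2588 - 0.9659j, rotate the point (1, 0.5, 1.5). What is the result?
(-1.616, 0.5, -0.799)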